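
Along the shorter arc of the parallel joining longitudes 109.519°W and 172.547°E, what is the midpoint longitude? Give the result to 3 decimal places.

Signed shortest Δλ from -109.519° to +172.547° is -77.934°.
Midpoint longitude = -109.519° + (-77.934°)/2 = -109.519° − 38.967° = -148.486°.
(The naïve average (-109.519 + +172.547)/2 = 31.514° is on the wrong side of the globe.)

148.486°W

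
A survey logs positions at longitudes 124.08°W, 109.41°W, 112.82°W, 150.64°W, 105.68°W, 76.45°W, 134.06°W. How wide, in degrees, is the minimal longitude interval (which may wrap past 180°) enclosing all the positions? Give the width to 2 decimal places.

74.19°

Sort the longitudes: -150.64°, -134.06°, -124.08°, -112.82°, -109.41°, -105.68°, -76.45°.
Eastward gaps between consecutive values (wrapping around): 16.58°, 9.98°, 11.26°, 3.41°, 3.73°, 29.23°, 285.81°.
Largest gap = 285.81° ⇒ minimal covering band is its complement: 360° − 285.81° = 74.19°.
Band runs from -150.64° eastward to -76.45°.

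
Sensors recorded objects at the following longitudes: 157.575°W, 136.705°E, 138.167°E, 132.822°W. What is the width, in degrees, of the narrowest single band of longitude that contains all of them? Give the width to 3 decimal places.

90.473°

Sort the longitudes: -157.575°, -132.822°, +136.705°, +138.167°.
Eastward gaps between consecutive values (wrapping around): 24.753°, 269.527°, 1.462°, 64.258°.
Largest gap = 269.527° ⇒ minimal covering band is its complement: 360° − 269.527° = 90.473°.
Band runs from +136.705° eastward to -132.822°, crossing the antimeridian.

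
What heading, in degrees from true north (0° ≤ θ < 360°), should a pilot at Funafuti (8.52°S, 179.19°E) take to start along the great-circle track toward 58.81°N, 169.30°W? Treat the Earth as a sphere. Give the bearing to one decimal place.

6.4°

Δλ = -169.30 − 179.19 = -348.49°; wrapped into (−180°, 180°]: 11.51°.
θ = atan2( sin Δλ · cos φ₂ , cos φ₁ · sin φ₂ − sin φ₁ · cos φ₂ · cos Δλ )
  = atan2(0.10334, 0.92120) = 6.400° → normalised to [0°, 360°): 6.400°.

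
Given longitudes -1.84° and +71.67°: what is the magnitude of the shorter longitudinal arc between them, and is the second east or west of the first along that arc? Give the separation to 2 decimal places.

Raw difference: 71.67 − -1.84 = 73.51°.
Normalise into (−180°, 180°]: 73.51° stays 73.51°.
Positive ⇒ the second point lies to the east; separation 73.51°.

73.51° east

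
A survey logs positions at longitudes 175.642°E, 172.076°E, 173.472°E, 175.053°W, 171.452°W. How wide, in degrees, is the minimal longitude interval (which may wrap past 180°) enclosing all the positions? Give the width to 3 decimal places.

16.472°

Sort the longitudes: -175.053°, -171.452°, +172.076°, +173.472°, +175.642°.
Eastward gaps between consecutive values (wrapping around): 3.601°, 343.528°, 1.396°, 2.170°, 9.305°.
Largest gap = 343.528° ⇒ minimal covering band is its complement: 360° − 343.528° = 16.472°.
Band runs from +172.076° eastward to -171.452°, crossing the antimeridian.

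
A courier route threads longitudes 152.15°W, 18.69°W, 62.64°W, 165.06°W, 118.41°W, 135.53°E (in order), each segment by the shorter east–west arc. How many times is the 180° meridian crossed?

1

Leg 1: -152.15° → -18.69°, shortest Δλ = 133.46° (east) — does not cross 180°.
Leg 2: -18.69° → -62.64°, shortest Δλ = -43.95° (west) — does not cross 180°.
Leg 3: -62.64° → -165.06°, shortest Δλ = -102.42° (west) — does not cross 180°.
Leg 4: -165.06° → -118.41°, shortest Δλ = 46.65° (east) — does not cross 180°.
Leg 5: -118.41° → +135.53°, shortest Δλ = -106.06° (west) — crosses 180°.
Total crossings: 1.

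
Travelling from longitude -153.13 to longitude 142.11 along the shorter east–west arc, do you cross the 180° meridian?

Yes

Naïve |142.11 − -153.13| = 295.24° > 180°, so the shorter arc goes the other way round — across 180°.
Signed shortest Δλ = ((142.11 − -153.13 + 180) mod 360) − 180 = -64.76°.
Going west by 64.76° from -153.13° passes through 180° before reaching +142.11°.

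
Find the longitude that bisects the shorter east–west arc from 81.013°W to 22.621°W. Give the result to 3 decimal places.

51.817°W

Signed shortest Δλ from -81.013° to -22.621° is +58.392°.
Midpoint longitude = -81.013° + (+58.392°)/2 = -81.013° + 29.196° = -51.817°.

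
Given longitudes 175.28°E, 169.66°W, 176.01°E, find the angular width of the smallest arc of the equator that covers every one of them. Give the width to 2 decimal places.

15.06°

Sort the longitudes: -169.66°, +175.28°, +176.01°.
Eastward gaps between consecutive values (wrapping around): 344.94°, 0.73°, 14.33°.
Largest gap = 344.94° ⇒ minimal covering band is its complement: 360° − 344.94° = 15.06°.
Band runs from +175.28° eastward to -169.66°, crossing the antimeridian.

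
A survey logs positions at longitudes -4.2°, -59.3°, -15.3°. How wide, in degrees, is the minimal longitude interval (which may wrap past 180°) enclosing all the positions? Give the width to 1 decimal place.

Sort the longitudes: -59.3°, -15.3°, -4.2°.
Eastward gaps between consecutive values (wrapping around): 44.0°, 11.1°, 304.9°.
Largest gap = 304.9° ⇒ minimal covering band is its complement: 360° − 304.9° = 55.1°.
Band runs from -59.3° eastward to -4.2°.

55.1°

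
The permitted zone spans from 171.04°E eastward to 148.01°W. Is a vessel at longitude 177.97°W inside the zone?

Yes

Band width going east from +171.04° to -148.01°: ((-148.01 − 171.04) mod 360) = 40.95°.
Offset of -177.97° east of the west edge: ((-177.97 − 171.04) mod 360) = 10.99°.
10.99° ≤ 40.95° ⇒ inside.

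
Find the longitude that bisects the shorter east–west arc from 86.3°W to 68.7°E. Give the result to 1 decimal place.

Signed shortest Δλ from -86.3° to +68.7° is +155.0°.
Midpoint longitude = -86.3° + (+155.0°)/2 = -86.3° + 77.5° = -8.8°.

8.8°W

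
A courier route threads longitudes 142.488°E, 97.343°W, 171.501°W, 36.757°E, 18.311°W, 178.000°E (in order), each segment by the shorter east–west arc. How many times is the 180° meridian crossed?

Leg 1: +142.488° → -97.343°, shortest Δλ = 120.169° (east) — crosses 180°.
Leg 2: -97.343° → -171.501°, shortest Δλ = -74.158° (west) — does not cross 180°.
Leg 3: -171.501° → +36.757°, shortest Δλ = -151.742° (west) — crosses 180°.
Leg 4: +36.757° → -18.311°, shortest Δλ = -55.068° (west) — does not cross 180°.
Leg 5: -18.311° → +178.000°, shortest Δλ = -163.689° (west) — crosses 180°.
Total crossings: 3.

3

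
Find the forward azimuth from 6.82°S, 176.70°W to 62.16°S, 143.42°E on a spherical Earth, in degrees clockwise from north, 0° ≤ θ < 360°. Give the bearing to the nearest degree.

200°

Δλ = 143.42 − -176.70 = 320.12°; wrapped into (−180°, 180°]: -39.88°.
θ = atan2( sin Δλ · cos φ₂ , cos φ₁ · sin φ₂ − sin φ₁ · cos φ₂ · cos Δλ )
  = atan2(-0.29943, -0.83544) = -160.282° → normalised to [0°, 360°): 199.718°.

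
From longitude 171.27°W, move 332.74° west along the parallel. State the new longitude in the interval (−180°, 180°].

Start at -171.27°; shift −332.74° → -504.01°.
-504.01° lies outside (−180°, 180°]; add 360° → -144.01°.

144.01°W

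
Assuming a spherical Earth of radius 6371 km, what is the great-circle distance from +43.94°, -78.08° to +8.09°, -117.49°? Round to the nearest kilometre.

Δλ = -117.49 − -78.08 = -39.41°.
Δφ = 8.09 − 43.94 = -35.85°.
a = sin²(Δφ/2) + cos φ₁ · cos φ₂ · sin²(Δλ/2) = 0.175772.
c = 2·atan2(√a, √(1−a)) = 0.86524 rad → d = 6371·c ≈ 5512.46 km.

5512 km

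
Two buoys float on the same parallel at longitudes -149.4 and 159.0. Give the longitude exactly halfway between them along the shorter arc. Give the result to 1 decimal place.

Signed shortest Δλ from -149.4° to +159.0° is -51.6°.
Midpoint longitude = -149.4° + (-51.6°)/2 = -149.4° − 25.8° = -175.2°.
(The naïve average (-149.4 + +159.0)/2 = 4.8° is on the wrong side of the globe.)

-175.2°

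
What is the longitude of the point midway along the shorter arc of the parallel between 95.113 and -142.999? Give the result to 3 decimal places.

+156.057°

Signed shortest Δλ from +95.113° to -142.999° is +121.888°.
Midpoint longitude = +95.113° + (+121.888°)/2 = +95.113° + 60.944° = +156.057°.
(The naïve average (+95.113 + -142.999)/2 = -23.943° is on the wrong side of the globe.)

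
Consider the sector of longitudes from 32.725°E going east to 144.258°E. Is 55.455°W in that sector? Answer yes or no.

No

Band width going east from +32.725° to +144.258°: ((144.258 − 32.725) mod 360) = 111.533°.
Offset of -55.455° east of the west edge: ((-55.455 − 32.725) mod 360) = 271.820°.
271.820° > 111.533° ⇒ outside.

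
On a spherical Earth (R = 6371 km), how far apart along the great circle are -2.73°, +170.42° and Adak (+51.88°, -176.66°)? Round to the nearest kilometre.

6194 km

Δλ = -176.66 − 170.42 = -347.08°; wrapped into (−180°, 180°]: 12.92°.
Δφ = 51.88 − -2.73 = 54.61°.
a = sin²(Δφ/2) + cos φ₁ · cos φ₂ · sin²(Δλ/2) = 0.218236.
c = 2·atan2(√a, √(1−a)) = 0.97215 rad → d = 6371·c ≈ 6193.54 km.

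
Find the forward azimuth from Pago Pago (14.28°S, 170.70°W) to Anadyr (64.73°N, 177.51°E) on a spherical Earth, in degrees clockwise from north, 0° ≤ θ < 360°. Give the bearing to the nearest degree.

355°

Δλ = 177.51 − -170.70 = 348.21°; wrapped into (−180°, 180°]: -11.79°.
θ = atan2( sin Δλ · cos φ₂ , cos φ₁ · sin φ₂ − sin φ₁ · cos φ₂ · cos Δλ )
  = atan2(-0.08722, 0.97944) = -5.089° → normalised to [0°, 360°): 354.911°.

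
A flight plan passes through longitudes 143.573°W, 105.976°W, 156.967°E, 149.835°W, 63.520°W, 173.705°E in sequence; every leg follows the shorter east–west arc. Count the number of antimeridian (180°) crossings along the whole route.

Leg 1: -143.573° → -105.976°, shortest Δλ = 37.597° (east) — does not cross 180°.
Leg 2: -105.976° → +156.967°, shortest Δλ = -97.057° (west) — crosses 180°.
Leg 3: +156.967° → -149.835°, shortest Δλ = 53.198° (east) — crosses 180°.
Leg 4: -149.835° → -63.520°, shortest Δλ = 86.315° (east) — does not cross 180°.
Leg 5: -63.520° → +173.705°, shortest Δλ = -122.775° (west) — crosses 180°.
Total crossings: 3.

3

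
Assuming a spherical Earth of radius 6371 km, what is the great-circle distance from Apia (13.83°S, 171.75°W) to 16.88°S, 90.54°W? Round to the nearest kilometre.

8650 km

Δλ = -90.54 − -171.75 = 81.21°.
Δφ = -16.88 − -13.83 = -3.05°.
a = sin²(Δφ/2) + cos φ₁ · cos φ₂ · sin²(Δλ/2) = 0.394300.
c = 2·atan2(√a, √(1−a)) = 1.35779 rad → d = 6371·c ≈ 8650.47 km.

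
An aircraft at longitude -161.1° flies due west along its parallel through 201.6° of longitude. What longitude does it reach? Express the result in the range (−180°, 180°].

Start at -161.1°; shift −201.6° → -362.7°.
-362.7° lies outside (−180°, 180°]; add 360° → -2.7°.

-2.7°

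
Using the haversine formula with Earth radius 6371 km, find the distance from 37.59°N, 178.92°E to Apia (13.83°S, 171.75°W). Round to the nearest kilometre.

5800 km

Δλ = -171.75 − 178.92 = -350.67°; wrapped into (−180°, 180°]: 9.33°.
Δφ = -13.83 − 37.59 = -51.42°.
a = sin²(Δφ/2) + cos φ₁ · cos φ₂ · sin²(Δλ/2) = 0.193286.
c = 2·atan2(√a, √(1−a)) = 0.91040 rad → d = 6371·c ≈ 5800.17 km.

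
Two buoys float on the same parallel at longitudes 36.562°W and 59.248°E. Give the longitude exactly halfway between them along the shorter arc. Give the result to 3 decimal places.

11.343°E

Signed shortest Δλ from -36.562° to +59.248° is +95.810°.
Midpoint longitude = -36.562° + (+95.810°)/2 = -36.562° + 47.905° = +11.343°.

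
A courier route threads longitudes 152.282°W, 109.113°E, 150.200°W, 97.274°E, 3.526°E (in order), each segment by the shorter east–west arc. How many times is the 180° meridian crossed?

3

Leg 1: -152.282° → +109.113°, shortest Δλ = -98.605° (west) — crosses 180°.
Leg 2: +109.113° → -150.200°, shortest Δλ = 100.687° (east) — crosses 180°.
Leg 3: -150.200° → +97.274°, shortest Δλ = -112.526° (west) — crosses 180°.
Leg 4: +97.274° → +3.526°, shortest Δλ = -93.748° (west) — does not cross 180°.
Total crossings: 3.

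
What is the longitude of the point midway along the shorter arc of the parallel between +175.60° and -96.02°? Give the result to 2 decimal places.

-140.21°

Signed shortest Δλ from +175.60° to -96.02° is +88.38°.
Midpoint longitude = +175.60° + (+88.38°)/2 = +175.60° + 44.19° = +219.79°.
Normalise into (−180°, 180°]: -140.21°.
(The naïve average (+175.60 + -96.02)/2 = 39.79° is on the wrong side of the globe.)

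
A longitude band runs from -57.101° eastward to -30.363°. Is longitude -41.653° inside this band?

Band width going east from -57.101° to -30.363°: ((-30.363 − -57.101) mod 360) = 26.738°.
Offset of -41.653° east of the west edge: ((-41.653 − -57.101) mod 360) = 15.448°.
15.448° ≤ 26.738° ⇒ inside.

Yes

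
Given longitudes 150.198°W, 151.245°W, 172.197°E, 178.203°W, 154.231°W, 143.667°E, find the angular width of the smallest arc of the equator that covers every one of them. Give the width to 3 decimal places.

66.135°

Sort the longitudes: -178.203°, -154.231°, -151.245°, -150.198°, +143.667°, +172.197°.
Eastward gaps between consecutive values (wrapping around): 23.972°, 2.986°, 1.047°, 293.865°, 28.530°, 9.600°.
Largest gap = 293.865° ⇒ minimal covering band is its complement: 360° − 293.865° = 66.135°.
Band runs from +143.667° eastward to -150.198°, crossing the antimeridian.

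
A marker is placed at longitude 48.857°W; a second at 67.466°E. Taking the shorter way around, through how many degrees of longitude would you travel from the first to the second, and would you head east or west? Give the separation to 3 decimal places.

Raw difference: 67.466 − -48.857 = 116.323°.
Normalise into (−180°, 180°]: 116.323° stays 116.323°.
Positive ⇒ the second point lies to the east; separation 116.323°.

116.323° east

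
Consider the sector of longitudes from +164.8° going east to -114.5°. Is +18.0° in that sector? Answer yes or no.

Band width going east from +164.8° to -114.5°: ((-114.5 − 164.8) mod 360) = 80.7°.
Offset of +18.0° east of the west edge: ((18.0 − 164.8) mod 360) = 213.2°.
213.2° > 80.7° ⇒ outside.

No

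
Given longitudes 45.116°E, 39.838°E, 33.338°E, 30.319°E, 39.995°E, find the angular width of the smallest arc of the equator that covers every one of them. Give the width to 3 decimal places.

14.797°

Sort the longitudes: +30.319°, +33.338°, +39.838°, +39.995°, +45.116°.
Eastward gaps between consecutive values (wrapping around): 3.019°, 6.500°, 0.157°, 5.121°, 345.203°.
Largest gap = 345.203° ⇒ minimal covering band is its complement: 360° − 345.203° = 14.797°.
Band runs from +30.319° eastward to +45.116°.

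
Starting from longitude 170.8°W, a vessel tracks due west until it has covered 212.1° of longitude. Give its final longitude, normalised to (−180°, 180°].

22.9°W

Start at -170.8°; shift −212.1° → -382.9°.
-382.9° lies outside (−180°, 180°]; add 360° → -22.9°.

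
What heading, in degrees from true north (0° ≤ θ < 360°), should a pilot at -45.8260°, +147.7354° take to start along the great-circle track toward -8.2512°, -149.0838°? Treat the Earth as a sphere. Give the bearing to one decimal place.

76.0°

Δλ = -149.0838 − 147.7354 = -296.8192°; wrapped into (−180°, 180°]: 63.1808°.
θ = atan2( sin Δλ · cos φ₂ , cos φ₁ · sin φ₂ − sin φ₁ · cos φ₂ · cos Δλ )
  = atan2(0.88320, 0.22024) = 75.998° → normalised to [0°, 360°): 75.998°.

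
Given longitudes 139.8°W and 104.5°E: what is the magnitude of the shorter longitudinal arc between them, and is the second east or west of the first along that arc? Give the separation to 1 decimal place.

115.7° west

Raw difference: 104.5 − -139.8 = 244.3°.
Normalise into (−180°, 180°]: 244.3° − 360° = -115.7°.
Negative ⇒ the second point lies to the west; separation 115.7°.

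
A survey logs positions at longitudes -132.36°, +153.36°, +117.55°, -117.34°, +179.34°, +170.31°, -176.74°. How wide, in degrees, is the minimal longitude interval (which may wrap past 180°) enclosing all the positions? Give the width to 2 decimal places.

125.11°

Sort the longitudes: -176.74°, -132.36°, -117.34°, +117.55°, +153.36°, +170.31°, +179.34°.
Eastward gaps between consecutive values (wrapping around): 44.38°, 15.02°, 234.89°, 35.81°, 16.95°, 9.03°, 3.92°.
Largest gap = 234.89° ⇒ minimal covering band is its complement: 360° − 234.89° = 125.11°.
Band runs from +117.55° eastward to -117.34°, crossing the antimeridian.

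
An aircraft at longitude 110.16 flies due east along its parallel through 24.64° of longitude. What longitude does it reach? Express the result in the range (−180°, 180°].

Start at +110.16°; shift +24.64° → +134.80°.
+134.80° already lies in (−180°, 180°].

+134.80°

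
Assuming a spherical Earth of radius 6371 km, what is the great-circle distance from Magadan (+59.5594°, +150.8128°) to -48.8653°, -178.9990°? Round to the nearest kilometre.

12362 km

Δλ = -178.9990 − 150.8128 = -329.8118°; wrapped into (−180°, 180°]: 30.1882°.
Δφ = -48.8653 − 59.5594 = -108.4247°.
a = sin²(Δφ/2) + cos φ₁ · cos φ₂ · sin²(Δλ/2) = 0.680629.
c = 2·atan2(√a, √(1−a)) = 1.94041 rad → d = 6371·c ≈ 12362.38 km.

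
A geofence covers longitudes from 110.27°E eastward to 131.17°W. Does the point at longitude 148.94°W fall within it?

Band width going east from +110.27° to -131.17°: ((-131.17 − 110.27) mod 360) = 118.56°.
Offset of -148.94° east of the west edge: ((-148.94 − 110.27) mod 360) = 100.79°.
100.79° ≤ 118.56° ⇒ inside.

Yes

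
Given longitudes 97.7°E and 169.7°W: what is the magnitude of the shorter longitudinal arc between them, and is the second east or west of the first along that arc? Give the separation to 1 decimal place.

Raw difference: -169.7 − 97.7 = -267.4°.
Normalise into (−180°, 180°]: -267.4° + 360° = 92.6°.
Positive ⇒ the second point lies to the east; separation 92.6°.

92.6° east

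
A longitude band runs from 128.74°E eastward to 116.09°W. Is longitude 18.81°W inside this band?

No

Band width going east from +128.74° to -116.09°: ((-116.09 − 128.74) mod 360) = 115.17°.
Offset of -18.81° east of the west edge: ((-18.81 − 128.74) mod 360) = 212.45°.
212.45° > 115.17° ⇒ outside.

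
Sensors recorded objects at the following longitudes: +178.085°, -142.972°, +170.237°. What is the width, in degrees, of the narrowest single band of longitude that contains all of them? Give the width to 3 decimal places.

46.791°

Sort the longitudes: -142.972°, +170.237°, +178.085°.
Eastward gaps between consecutive values (wrapping around): 313.209°, 7.848°, 38.943°.
Largest gap = 313.209° ⇒ minimal covering band is its complement: 360° − 313.209° = 46.791°.
Band runs from +170.237° eastward to -142.972°, crossing the antimeridian.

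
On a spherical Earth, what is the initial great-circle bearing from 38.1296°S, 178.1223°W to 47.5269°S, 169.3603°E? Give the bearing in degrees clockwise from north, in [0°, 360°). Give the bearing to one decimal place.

220.2°

Δλ = 169.3603 − -178.1223 = 347.4826°; wrapped into (−180°, 180°]: -12.5174°.
θ = atan2( sin Δλ · cos φ₂ , cos φ₁ · sin φ₂ − sin φ₁ · cos φ₂ · cos Δλ )
  = atan2(-0.14635, -0.17319) = -139.801° → normalised to [0°, 360°): 220.199°.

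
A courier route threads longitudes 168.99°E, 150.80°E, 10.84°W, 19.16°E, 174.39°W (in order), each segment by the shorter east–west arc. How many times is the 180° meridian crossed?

Leg 1: +168.99° → +150.80°, shortest Δλ = -18.19° (west) — does not cross 180°.
Leg 2: +150.80° → -10.84°, shortest Δλ = -161.64° (west) — does not cross 180°.
Leg 3: -10.84° → +19.16°, shortest Δλ = 30.0° (east) — does not cross 180°.
Leg 4: +19.16° → -174.39°, shortest Δλ = 166.45° (east) — crosses 180°.
Total crossings: 1.

1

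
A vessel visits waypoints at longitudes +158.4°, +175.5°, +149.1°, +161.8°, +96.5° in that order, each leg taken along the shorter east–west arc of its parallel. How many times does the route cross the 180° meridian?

Leg 1: +158.4° → +175.5°, shortest Δλ = 17.1° (east) — does not cross 180°.
Leg 2: +175.5° → +149.1°, shortest Δλ = -26.4° (west) — does not cross 180°.
Leg 3: +149.1° → +161.8°, shortest Δλ = 12.7° (east) — does not cross 180°.
Leg 4: +161.8° → +96.5°, shortest Δλ = -65.3° (west) — does not cross 180°.
Total crossings: 0.

0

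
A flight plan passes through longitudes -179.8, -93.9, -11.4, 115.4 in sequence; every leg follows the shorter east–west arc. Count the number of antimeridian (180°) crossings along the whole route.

Leg 1: -179.8° → -93.9°, shortest Δλ = 85.9° (east) — does not cross 180°.
Leg 2: -93.9° → -11.4°, shortest Δλ = 82.5° (east) — does not cross 180°.
Leg 3: -11.4° → +115.4°, shortest Δλ = 126.8° (east) — does not cross 180°.
Total crossings: 0.

0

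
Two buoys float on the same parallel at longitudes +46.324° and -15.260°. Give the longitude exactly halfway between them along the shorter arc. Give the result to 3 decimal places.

Signed shortest Δλ from +46.324° to -15.260° is -61.584°.
Midpoint longitude = +46.324° + (-61.584°)/2 = +46.324° − 30.792° = +15.532°.

+15.532°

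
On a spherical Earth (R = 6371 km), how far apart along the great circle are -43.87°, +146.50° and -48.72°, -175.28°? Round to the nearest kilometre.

2953 km

Δλ = -175.28 − 146.50 = -321.78°; wrapped into (−180°, 180°]: 38.22°.
Δφ = -48.72 − -43.87 = -4.85°.
a = sin²(Δφ/2) + cos φ₁ · cos φ₂ · sin²(Δλ/2) = 0.052766.
c = 2·atan2(√a, √(1−a)) = 0.46356 rad → d = 6371·c ≈ 2953.33 km.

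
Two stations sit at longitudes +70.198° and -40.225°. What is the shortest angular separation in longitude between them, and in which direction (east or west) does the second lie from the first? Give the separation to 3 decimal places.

110.423° west

Raw difference: -40.225 − 70.198 = -110.423°.
Normalise into (−180°, 180°]: -110.423° stays -110.423°.
Negative ⇒ the second point lies to the west; separation 110.423°.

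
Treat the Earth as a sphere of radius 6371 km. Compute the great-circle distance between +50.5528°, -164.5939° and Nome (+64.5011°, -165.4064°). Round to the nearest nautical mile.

838 nmi

Δλ = -165.4064 − -164.5939 = -0.8125°.
Δφ = 64.5011 − 50.5528 = 13.9483°.
a = sin²(Δφ/2) + cos φ₁ · cos φ₂ · sin²(Δλ/2) = 0.014757.
c = 2·atan2(√a, √(1−a)) = 0.24356 rad → d = 6371·c ≈ 1551.71 km ≈ 837.85 nmi.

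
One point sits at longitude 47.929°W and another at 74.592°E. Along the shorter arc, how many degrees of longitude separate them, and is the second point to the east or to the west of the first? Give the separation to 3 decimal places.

Raw difference: 74.592 − -47.929 = 122.521°.
Normalise into (−180°, 180°]: 122.521° stays 122.521°.
Positive ⇒ the second point lies to the east; separation 122.521°.

122.521° east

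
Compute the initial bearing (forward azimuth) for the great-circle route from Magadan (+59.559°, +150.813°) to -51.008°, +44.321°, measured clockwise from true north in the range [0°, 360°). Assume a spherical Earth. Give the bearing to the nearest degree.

Δλ = 44.321 − 150.813 = -106.492°.
θ = atan2( sin Δλ · cos φ₂ , cos φ₁ · sin φ₂ − sin φ₁ · cos φ₂ · cos Δλ )
  = atan2(-0.60333, -0.23979) = -111.675° → normalised to [0°, 360°): 248.325°.

248°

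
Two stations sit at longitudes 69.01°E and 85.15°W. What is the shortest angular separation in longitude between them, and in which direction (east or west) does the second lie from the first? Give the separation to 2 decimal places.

154.16° west

Raw difference: -85.15 − 69.01 = -154.16°.
Normalise into (−180°, 180°]: -154.16° stays -154.16°.
Negative ⇒ the second point lies to the west; separation 154.16°.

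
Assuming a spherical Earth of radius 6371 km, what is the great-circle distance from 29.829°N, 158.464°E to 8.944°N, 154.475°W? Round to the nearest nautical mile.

Δλ = -154.475 − 158.464 = -312.939°; wrapped into (−180°, 180°]: 47.061°.
Δφ = 8.944 − 29.829 = -20.885°.
a = sin²(Δφ/2) + cos φ₁ · cos φ₂ · sin²(Δλ/2) = 0.169443.
c = 2·atan2(√a, √(1−a)) = 0.84849 rad → d = 6371·c ≈ 5405.76 km ≈ 2918.87 nmi.

2919 nmi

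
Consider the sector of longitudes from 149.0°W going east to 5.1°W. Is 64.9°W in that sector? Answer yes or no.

Band width going east from -149.0° to -5.1°: ((-5.1 − -149.0) mod 360) = 143.9°.
Offset of -64.9° east of the west edge: ((-64.9 − -149.0) mod 360) = 84.1°.
84.1° ≤ 143.9° ⇒ inside.

Yes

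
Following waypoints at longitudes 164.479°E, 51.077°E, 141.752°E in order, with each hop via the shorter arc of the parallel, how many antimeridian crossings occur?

0

Leg 1: +164.479° → +51.077°, shortest Δλ = -113.402° (west) — does not cross 180°.
Leg 2: +51.077° → +141.752°, shortest Δλ = 90.675° (east) — does not cross 180°.
Total crossings: 0.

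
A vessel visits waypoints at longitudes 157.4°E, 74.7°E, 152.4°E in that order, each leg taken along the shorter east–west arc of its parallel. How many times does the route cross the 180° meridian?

0

Leg 1: +157.4° → +74.7°, shortest Δλ = -82.7° (west) — does not cross 180°.
Leg 2: +74.7° → +152.4°, shortest Δλ = 77.7° (east) — does not cross 180°.
Total crossings: 0.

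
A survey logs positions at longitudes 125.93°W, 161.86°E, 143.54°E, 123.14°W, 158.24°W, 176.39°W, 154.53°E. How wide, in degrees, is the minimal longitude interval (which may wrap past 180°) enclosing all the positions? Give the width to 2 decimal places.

93.32°

Sort the longitudes: -176.39°, -158.24°, -125.93°, -123.14°, +143.54°, +154.53°, +161.86°.
Eastward gaps between consecutive values (wrapping around): 18.15°, 32.31°, 2.79°, 266.68°, 10.99°, 7.33°, 21.75°.
Largest gap = 266.68° ⇒ minimal covering band is its complement: 360° − 266.68° = 93.32°.
Band runs from +143.54° eastward to -123.14°, crossing the antimeridian.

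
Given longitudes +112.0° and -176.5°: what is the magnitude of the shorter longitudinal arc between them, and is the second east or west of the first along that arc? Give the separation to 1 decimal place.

Raw difference: -176.5 − 112.0 = -288.5°.
Normalise into (−180°, 180°]: -288.5° + 360° = 71.5°.
Positive ⇒ the second point lies to the east; separation 71.5°.

71.5° east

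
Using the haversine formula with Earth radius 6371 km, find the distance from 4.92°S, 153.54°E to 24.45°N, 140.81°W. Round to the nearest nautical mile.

4216 nmi

Δλ = -140.81 − 153.54 = -294.35°; wrapped into (−180°, 180°]: 65.65°.
Δφ = 24.45 − -4.92 = 29.37°.
a = sin²(Δφ/2) + cos φ₁ · cos φ₂ · sin²(Δλ/2) = 0.330773.
c = 2·atan2(√a, √(1−a)) = 1.22552 rad → d = 6371·c ≈ 7807.81 km ≈ 4215.88 nmi.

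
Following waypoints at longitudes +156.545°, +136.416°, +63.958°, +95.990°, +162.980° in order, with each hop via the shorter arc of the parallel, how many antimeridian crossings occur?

Leg 1: +156.545° → +136.416°, shortest Δλ = -20.129° (west) — does not cross 180°.
Leg 2: +136.416° → +63.958°, shortest Δλ = -72.458° (west) — does not cross 180°.
Leg 3: +63.958° → +95.990°, shortest Δλ = 32.032° (east) — does not cross 180°.
Leg 4: +95.990° → +162.980°, shortest Δλ = 66.99° (east) — does not cross 180°.
Total crossings: 0.

0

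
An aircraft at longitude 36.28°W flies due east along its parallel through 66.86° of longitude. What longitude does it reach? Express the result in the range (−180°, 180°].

Start at -36.28°; shift +66.86° → +30.58°.
+30.58° already lies in (−180°, 180°].

30.58°E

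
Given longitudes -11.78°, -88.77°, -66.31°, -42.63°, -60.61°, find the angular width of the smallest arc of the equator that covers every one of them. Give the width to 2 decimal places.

Sort the longitudes: -88.77°, -66.31°, -60.61°, -42.63°, -11.78°.
Eastward gaps between consecutive values (wrapping around): 22.46°, 5.70°, 17.98°, 30.85°, 283.01°.
Largest gap = 283.01° ⇒ minimal covering band is its complement: 360° − 283.01° = 76.99°.
Band runs from -88.77° eastward to -11.78°.

76.99°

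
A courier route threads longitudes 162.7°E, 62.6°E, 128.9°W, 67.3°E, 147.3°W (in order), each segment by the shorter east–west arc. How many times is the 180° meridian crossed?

Leg 1: +162.7° → +62.6°, shortest Δλ = -100.1° (west) — does not cross 180°.
Leg 2: +62.6° → -128.9°, shortest Δλ = 168.5° (east) — crosses 180°.
Leg 3: -128.9° → +67.3°, shortest Δλ = -163.8° (west) — crosses 180°.
Leg 4: +67.3° → -147.3°, shortest Δλ = 145.4° (east) — crosses 180°.
Total crossings: 3.

3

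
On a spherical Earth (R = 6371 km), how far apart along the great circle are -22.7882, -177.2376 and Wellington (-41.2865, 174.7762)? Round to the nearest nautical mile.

1181 nmi

Δλ = 174.7762 − -177.2376 = 352.0138°; wrapped into (−180°, 180°]: -7.9862°.
Δφ = -41.2865 − -22.7882 = -18.4983°.
a = sin²(Δφ/2) + cos φ₁ · cos φ₂ · sin²(Δλ/2) = 0.029193.
c = 2·atan2(√a, √(1−a)) = 0.34340 rad → d = 6371·c ≈ 2187.82 km ≈ 1181.33 nmi.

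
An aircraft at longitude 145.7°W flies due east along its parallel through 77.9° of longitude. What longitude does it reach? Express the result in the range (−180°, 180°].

67.8°W

Start at -145.7°; shift +77.9° → -67.8°.
-67.8° already lies in (−180°, 180°].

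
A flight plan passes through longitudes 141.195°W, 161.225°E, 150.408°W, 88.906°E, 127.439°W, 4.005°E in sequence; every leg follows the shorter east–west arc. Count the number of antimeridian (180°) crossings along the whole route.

Leg 1: -141.195° → +161.225°, shortest Δλ = -57.58° (west) — crosses 180°.
Leg 2: +161.225° → -150.408°, shortest Δλ = 48.367° (east) — crosses 180°.
Leg 3: -150.408° → +88.906°, shortest Δλ = -120.686° (west) — crosses 180°.
Leg 4: +88.906° → -127.439°, shortest Δλ = 143.655° (east) — crosses 180°.
Leg 5: -127.439° → +4.005°, shortest Δλ = 131.444° (east) — does not cross 180°.
Total crossings: 4.

4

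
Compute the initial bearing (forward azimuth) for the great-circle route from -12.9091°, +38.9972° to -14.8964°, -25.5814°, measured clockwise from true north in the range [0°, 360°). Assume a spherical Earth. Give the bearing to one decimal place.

259.7°

Δλ = -25.5814 − 38.9972 = -64.5786°.
θ = atan2( sin Δλ · cos φ₂ , cos φ₁ · sin φ₂ − sin φ₁ · cos φ₂ · cos Δλ )
  = atan2(-0.87282, -0.15790) = -100.254° → normalised to [0°, 360°): 259.746°.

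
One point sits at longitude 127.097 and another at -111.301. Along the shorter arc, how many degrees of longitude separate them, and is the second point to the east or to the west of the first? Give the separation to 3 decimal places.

Raw difference: -111.301 − 127.097 = -238.398°.
Normalise into (−180°, 180°]: -238.398° + 360° = 121.602°.
Positive ⇒ the second point lies to the east; separation 121.602°.

121.602° east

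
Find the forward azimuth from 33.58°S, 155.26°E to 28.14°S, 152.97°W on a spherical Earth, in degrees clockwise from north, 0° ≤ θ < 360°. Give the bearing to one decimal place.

Δλ = -152.97 − 155.26 = -308.23°; wrapped into (−180°, 180°]: 51.77°.
θ = atan2( sin Δλ · cos φ₂ , cos φ₁ · sin φ₂ − sin φ₁ · cos φ₂ · cos Δλ )
  = atan2(0.69268, -0.09111) = 97.493° → normalised to [0°, 360°): 97.493°.

97.5°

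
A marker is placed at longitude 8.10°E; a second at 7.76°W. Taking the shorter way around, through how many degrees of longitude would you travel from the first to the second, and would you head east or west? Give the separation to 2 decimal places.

15.86° west

Raw difference: -7.76 − 8.10 = -15.86°.
Normalise into (−180°, 180°]: -15.86° stays -15.86°.
Negative ⇒ the second point lies to the west; separation 15.86°.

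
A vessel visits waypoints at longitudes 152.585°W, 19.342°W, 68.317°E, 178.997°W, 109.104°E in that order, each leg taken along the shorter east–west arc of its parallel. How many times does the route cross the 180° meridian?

Leg 1: -152.585° → -19.342°, shortest Δλ = 133.243° (east) — does not cross 180°.
Leg 2: -19.342° → +68.317°, shortest Δλ = 87.659° (east) — does not cross 180°.
Leg 3: +68.317° → -178.997°, shortest Δλ = 112.686° (east) — crosses 180°.
Leg 4: -178.997° → +109.104°, shortest Δλ = -71.899° (west) — crosses 180°.
Total crossings: 2.

2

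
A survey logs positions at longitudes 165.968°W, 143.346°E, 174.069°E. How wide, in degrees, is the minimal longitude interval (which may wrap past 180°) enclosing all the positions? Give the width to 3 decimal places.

50.686°

Sort the longitudes: -165.968°, +143.346°, +174.069°.
Eastward gaps between consecutive values (wrapping around): 309.314°, 30.723°, 19.963°.
Largest gap = 309.314° ⇒ minimal covering band is its complement: 360° − 309.314° = 50.686°.
Band runs from +143.346° eastward to -165.968°, crossing the antimeridian.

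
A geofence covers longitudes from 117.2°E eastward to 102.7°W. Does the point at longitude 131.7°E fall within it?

Band width going east from +117.2° to -102.7°: ((-102.7 − 117.2) mod 360) = 140.1°.
Offset of +131.7° east of the west edge: ((131.7 − 117.2) mod 360) = 14.5°.
14.5° ≤ 140.1° ⇒ inside.

Yes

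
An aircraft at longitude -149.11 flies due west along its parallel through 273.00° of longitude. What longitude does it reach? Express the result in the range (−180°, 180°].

Start at -149.11°; shift −273.00° → -422.11°.
-422.11° lies outside (−180°, 180°]; add 360° → -62.11°.

-62.11°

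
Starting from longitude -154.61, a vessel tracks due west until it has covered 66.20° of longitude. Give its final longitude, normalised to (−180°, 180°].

+139.19°

Start at -154.61°; shift −66.20° → -220.81°.
-220.81° lies outside (−180°, 180°]; add 360° → +139.19°.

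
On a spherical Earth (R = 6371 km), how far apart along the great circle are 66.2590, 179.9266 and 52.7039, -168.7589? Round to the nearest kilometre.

1631 km

Δλ = -168.7589 − 179.9266 = -348.6855°; wrapped into (−180°, 180°]: 11.3145°.
Δφ = 52.7039 − 66.2590 = -13.5551°.
a = sin²(Δφ/2) + cos φ₁ · cos φ₂ · sin²(Δλ/2) = 0.016298.
c = 2·atan2(√a, √(1−a)) = 0.25603 rad → d = 6371·c ≈ 1631.15 km.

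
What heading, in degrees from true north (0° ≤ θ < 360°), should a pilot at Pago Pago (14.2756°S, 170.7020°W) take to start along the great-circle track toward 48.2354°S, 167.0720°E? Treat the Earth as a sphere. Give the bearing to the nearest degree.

Δλ = 167.0720 − -170.7020 = 337.7740°; wrapped into (−180°, 180°]: -22.2260°.
θ = atan2( sin Δλ · cos φ₂ , cos φ₁ · sin φ₂ − sin φ₁ · cos φ₂ · cos Δλ )
  = atan2(-0.25195, -0.57081) = -156.184° → normalised to [0°, 360°): 203.816°.

204°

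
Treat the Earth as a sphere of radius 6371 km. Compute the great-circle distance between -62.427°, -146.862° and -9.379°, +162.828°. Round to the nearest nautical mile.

Δλ = 162.828 − -146.862 = 309.690°; wrapped into (−180°, 180°]: -50.310°.
Δφ = -9.379 − -62.427 = 53.048°.
a = sin²(Δφ/2) + cos φ₁ · cos φ₂ · sin²(Δλ/2) = 0.281943.
c = 2·atan2(√a, √(1−a)) = 1.11952 rad → d = 6371·c ≈ 7132.47 km ≈ 3851.23 nmi.

3851 nmi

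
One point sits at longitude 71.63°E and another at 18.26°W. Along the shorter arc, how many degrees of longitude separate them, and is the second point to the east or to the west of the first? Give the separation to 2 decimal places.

89.89° west

Raw difference: -18.26 − 71.63 = -89.89°.
Normalise into (−180°, 180°]: -89.89° stays -89.89°.
Negative ⇒ the second point lies to the west; separation 89.89°.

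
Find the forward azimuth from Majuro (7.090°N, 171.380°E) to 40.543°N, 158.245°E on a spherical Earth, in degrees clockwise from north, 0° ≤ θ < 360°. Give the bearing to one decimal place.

Δλ = 158.245 − 171.380 = -13.135°.
θ = atan2( sin Δλ · cos φ₂ , cos φ₁ · sin φ₂ − sin φ₁ · cos φ₂ · cos Δλ )
  = atan2(-0.17269, 0.55371) = -17.322° → normalised to [0°, 360°): 342.678°.

342.7°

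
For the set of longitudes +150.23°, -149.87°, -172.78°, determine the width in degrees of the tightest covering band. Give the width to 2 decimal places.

Sort the longitudes: -172.78°, -149.87°, +150.23°.
Eastward gaps between consecutive values (wrapping around): 22.91°, 300.10°, 36.99°.
Largest gap = 300.10° ⇒ minimal covering band is its complement: 360° − 300.10° = 59.90°.
Band runs from +150.23° eastward to -149.87°, crossing the antimeridian.

59.90°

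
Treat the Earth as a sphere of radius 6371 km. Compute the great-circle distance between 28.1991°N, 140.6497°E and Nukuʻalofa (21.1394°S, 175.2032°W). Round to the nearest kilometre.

7250 km

Δλ = -175.2032 − 140.6497 = -315.8529°; wrapped into (−180°, 180°]: 44.1471°.
Δφ = -21.1394 − 28.1991 = -49.3385°.
a = sin²(Δφ/2) + cos φ₁ · cos φ₂ · sin²(Δλ/2) = 0.290291.
c = 2·atan2(√a, √(1−a)) = 1.13799 rad → d = 6371·c ≈ 7250.15 km.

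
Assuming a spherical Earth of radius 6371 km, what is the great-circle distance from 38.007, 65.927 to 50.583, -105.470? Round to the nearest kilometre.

Δλ = -105.470 − 65.927 = -171.397°.
Δφ = 50.583 − 38.007 = 12.576°.
a = sin²(Δφ/2) + cos φ₁ · cos φ₂ · sin²(Δλ/2) = 0.509489.
c = 2·atan2(√a, √(1−a)) = 1.58977 rad → d = 6371·c ≈ 10128.46 km.

10128 km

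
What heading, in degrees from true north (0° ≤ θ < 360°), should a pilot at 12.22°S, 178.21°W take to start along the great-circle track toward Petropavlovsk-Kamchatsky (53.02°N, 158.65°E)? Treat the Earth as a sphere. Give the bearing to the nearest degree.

345°

Δλ = 158.65 − -178.21 = 336.86°; wrapped into (−180°, 180°]: -23.14°.
θ = atan2( sin Δλ · cos φ₂ , cos φ₁ · sin φ₂ − sin φ₁ · cos φ₂ · cos Δλ )
  = atan2(-0.23639, 0.89783) = -14.751° → normalised to [0°, 360°): 345.249°.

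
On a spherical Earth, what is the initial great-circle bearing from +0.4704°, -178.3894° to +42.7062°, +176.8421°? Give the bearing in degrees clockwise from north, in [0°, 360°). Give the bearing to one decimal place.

354.8°

Δλ = 176.8421 − -178.3894 = 355.2315°; wrapped into (−180°, 180°]: -4.7685°.
θ = atan2( sin Δλ · cos φ₂ , cos φ₁ · sin φ₂ − sin φ₁ · cos φ₂ · cos Δλ )
  = atan2(-0.06109, 0.67220) = -5.193° → normalised to [0°, 360°): 354.807°.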